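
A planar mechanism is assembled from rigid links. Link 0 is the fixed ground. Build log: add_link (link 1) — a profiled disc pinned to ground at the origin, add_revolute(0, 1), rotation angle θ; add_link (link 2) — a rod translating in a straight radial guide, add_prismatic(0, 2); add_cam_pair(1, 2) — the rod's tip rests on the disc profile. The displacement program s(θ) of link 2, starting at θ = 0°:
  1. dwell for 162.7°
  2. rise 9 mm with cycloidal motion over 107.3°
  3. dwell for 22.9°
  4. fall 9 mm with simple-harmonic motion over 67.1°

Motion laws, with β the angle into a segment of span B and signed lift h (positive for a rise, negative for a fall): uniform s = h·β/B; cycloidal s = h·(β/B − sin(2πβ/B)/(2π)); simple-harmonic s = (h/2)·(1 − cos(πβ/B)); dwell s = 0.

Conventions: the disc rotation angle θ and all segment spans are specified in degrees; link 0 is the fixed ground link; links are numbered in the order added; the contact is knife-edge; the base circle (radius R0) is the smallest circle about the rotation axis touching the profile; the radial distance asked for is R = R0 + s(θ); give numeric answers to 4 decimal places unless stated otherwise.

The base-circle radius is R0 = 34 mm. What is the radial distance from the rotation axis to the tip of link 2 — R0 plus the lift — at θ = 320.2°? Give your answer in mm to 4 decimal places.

seg 1 [0°–162.7°] dwell: s stays 0.0000
seg 2 [162.7°–270°] cycloidal, h=9: full span → s += 9 → s = 9.0000
seg 3 [270°–292.9°] dwell: s stays 9.0000
seg 4 [292.9°–360°] simple-harmonic, h=-9: θ=320.2° here. β=27.3, B=67.1. -9/2·(1 − cos(π·0.4069)) = -3.2019 → s = 5.7981
R = R0 + s = 34 + 5.7981 = 39.7981

39.7981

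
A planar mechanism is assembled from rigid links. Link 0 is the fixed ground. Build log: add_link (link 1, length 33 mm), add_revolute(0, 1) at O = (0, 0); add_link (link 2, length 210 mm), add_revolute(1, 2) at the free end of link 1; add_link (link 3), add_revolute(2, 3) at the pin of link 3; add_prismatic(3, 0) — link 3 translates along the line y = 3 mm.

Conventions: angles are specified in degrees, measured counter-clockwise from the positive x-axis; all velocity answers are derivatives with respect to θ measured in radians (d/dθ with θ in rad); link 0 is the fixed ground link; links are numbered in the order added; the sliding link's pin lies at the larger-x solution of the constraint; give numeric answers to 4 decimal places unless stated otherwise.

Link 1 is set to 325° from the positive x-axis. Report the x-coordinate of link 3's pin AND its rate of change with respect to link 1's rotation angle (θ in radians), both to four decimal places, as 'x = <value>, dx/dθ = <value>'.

geometry: r = 33 mm, L = 210 mm, e = 3 mm
crank pin P = (r cos θ, r sin θ) = (27.032017, -18.928022)
h = r sin θ − e = -18.928022 − 3 = -21.928022
x = r cos θ + √(L² − h²) = 27.032017 + 208.852009 = 235.884027
dx/dθ = −r sin θ − h·r cos θ/√(L² − h²) (θ in radians; h = -21.928022) = 21.766198

x = 235.8840, dx/dθ = 21.7662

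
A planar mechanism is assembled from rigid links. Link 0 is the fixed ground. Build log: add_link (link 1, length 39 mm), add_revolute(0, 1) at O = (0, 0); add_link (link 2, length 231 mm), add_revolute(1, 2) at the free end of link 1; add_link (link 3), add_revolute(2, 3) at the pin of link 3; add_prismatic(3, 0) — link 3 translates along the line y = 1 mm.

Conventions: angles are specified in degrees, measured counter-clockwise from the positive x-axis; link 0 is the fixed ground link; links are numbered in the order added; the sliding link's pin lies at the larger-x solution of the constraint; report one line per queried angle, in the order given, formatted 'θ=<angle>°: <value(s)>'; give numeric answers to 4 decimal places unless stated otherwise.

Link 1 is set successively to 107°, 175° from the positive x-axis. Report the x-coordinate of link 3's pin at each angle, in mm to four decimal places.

geometry: r = 39 mm, L = 231 mm, e = 1 mm
θ=107°: crank pin P = (r cos θ, r sin θ) = (-11.402496, 37.295885)
θ=107°: h = r sin θ − e = 37.295885 − 1 = 36.295885
θ=107°: x = r cos θ + √(L² − h²) = -11.402496 + 228.130683 = 216.728187
θ=175°: crank pin P = (r cos θ, r sin θ) = (-38.851593, 3.399074)
θ=175°: h = r sin θ − e = 3.399074 − 1 = 2.399074
θ=175°: x = r cos θ + √(L² − h²) = -38.851593 + 230.987542 = 192.135949

θ=107°: 216.7282
θ=175°: 192.1359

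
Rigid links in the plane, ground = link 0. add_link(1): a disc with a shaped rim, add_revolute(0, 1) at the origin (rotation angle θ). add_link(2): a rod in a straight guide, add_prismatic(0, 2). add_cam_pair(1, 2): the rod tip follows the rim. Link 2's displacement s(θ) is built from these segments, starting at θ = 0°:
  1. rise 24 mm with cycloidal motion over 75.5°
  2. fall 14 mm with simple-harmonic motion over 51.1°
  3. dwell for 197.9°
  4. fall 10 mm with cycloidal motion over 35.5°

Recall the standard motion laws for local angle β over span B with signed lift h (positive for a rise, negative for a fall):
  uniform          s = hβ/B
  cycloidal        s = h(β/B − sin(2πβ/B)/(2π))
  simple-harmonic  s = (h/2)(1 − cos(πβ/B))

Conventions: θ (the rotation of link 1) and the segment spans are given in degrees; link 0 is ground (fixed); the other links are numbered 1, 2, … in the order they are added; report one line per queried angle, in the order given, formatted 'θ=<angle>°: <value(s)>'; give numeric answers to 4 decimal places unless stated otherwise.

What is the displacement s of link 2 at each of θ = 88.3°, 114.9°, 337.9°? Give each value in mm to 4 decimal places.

segment 1 (0° to 75.5°, cycloidal, h = 24) is passed completely: s = 0.0000 + (24) = 24.0000
θ = 88.3° falls in segment 2 (75.5° to 126.6°, simple-harmonic, h = -14): β = 88.3 − 75.5 = 12.8°, B = 51.1°; Δs = -14/2·(1 − cos(π·0.2505)) = -2.0579; s = 24.0000 − 2.0579 = 21.9421
θ = 114.9° falls in segment 2 (75.5° to 126.6°, simple-harmonic, h = -14): β = 114.9 − 75.5 = 39.4°, B = 51.1°; Δs = -14/2·(1 − cos(π·0.7710)) = -12.2658; s = 24.0000 − 12.2658 = 11.7342
segment 2 (75.5° to 126.6°, simple-harmonic, h = -14) is passed completely: s = 24.0000 + (-14) = 10.0000
segment 3 (126.6° to 324.5°, dwell): s unchanged at 10.0000
θ = 337.9° falls in segment 4 (324.5° to 360°, cycloidal, h = -10): β = 337.9 − 324.5 = 13.4°, B = 35.5°; Δs = -10·(0.3775 − sin(2π·0.3775)/(2π)) = -2.6668; s = 10.0000 − 2.6668 = 7.3332

θ=88.3°: 21.9421
θ=114.9°: 11.7342
θ=337.9°: 7.3332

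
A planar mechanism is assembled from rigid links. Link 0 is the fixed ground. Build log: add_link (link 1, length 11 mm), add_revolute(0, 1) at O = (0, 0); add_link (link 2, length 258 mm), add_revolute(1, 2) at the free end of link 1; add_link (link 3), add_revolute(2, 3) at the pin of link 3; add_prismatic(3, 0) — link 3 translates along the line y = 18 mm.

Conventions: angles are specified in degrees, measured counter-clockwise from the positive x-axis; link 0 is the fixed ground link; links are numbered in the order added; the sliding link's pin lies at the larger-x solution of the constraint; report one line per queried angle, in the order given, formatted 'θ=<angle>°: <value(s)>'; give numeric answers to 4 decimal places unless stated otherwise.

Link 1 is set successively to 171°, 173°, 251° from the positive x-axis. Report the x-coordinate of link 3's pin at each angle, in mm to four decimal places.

geometry: r = 11 mm, L = 258 mm, e = 18 mm
θ=171°: crank pin P = (r cos θ, r sin θ) = (-10.864572, 1.720779)
θ=171°: h = r sin θ − e = 1.720779 − 18 = -16.279221
θ=171°: x = r cos θ + √(L² − h²) = -10.864572 + 257.485897 = 246.621325
θ=173°: crank pin P = (r cos θ, r sin θ) = (-10.918008, 1.340563)
θ=173°: h = r sin θ − e = 1.340563 − 18 = -16.659437
θ=173°: x = r cos θ + √(L² − h²) = -10.918008 + 257.461576 = 246.543568
θ=251°: crank pin P = (r cos θ, r sin θ) = (-3.581250, -10.400704)
θ=251°: h = r sin θ − e = -10.400704 − 18 = -28.400704
θ=251°: x = r cos θ + √(L² − h²) = -3.581250 + 256.432057 = 252.850808

θ=171°: 246.6213
θ=173°: 246.5436
θ=251°: 252.8508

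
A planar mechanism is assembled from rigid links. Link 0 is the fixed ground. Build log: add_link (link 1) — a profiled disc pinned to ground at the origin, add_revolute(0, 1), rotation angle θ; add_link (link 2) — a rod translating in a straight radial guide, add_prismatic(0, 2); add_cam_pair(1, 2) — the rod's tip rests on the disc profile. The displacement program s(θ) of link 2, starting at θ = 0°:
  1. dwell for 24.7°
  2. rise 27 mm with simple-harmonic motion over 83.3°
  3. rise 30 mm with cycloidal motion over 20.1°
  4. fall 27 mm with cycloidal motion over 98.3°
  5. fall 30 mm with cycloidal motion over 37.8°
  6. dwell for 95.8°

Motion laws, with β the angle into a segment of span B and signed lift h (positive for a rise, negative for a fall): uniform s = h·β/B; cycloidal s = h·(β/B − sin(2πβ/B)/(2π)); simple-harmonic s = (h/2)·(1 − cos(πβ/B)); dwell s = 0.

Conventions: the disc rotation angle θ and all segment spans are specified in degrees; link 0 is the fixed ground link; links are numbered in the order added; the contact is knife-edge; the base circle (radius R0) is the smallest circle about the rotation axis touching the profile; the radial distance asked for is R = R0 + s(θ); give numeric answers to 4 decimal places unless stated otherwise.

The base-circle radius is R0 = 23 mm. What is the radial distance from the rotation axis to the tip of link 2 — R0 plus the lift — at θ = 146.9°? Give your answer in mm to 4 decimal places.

seg 1 [0°–24.7°] dwell: s stays 0.0000
seg 2 [24.7°–108°] simple-harmonic, h=27: full span → s += 27 → s = 27.0000
seg 3 [108°–128.1°] cycloidal, h=30: full span → s += 30 → s = 57.0000
seg 4 [128.1°–226.4°] cycloidal, h=-27: θ=146.9° here. β=18.8, B=98.3. -27·(0.1913 − sin(2π·0.1913)/(2π)) = -1.1561 → s = 55.8439
R = R0 + s = 23 + 55.8439 = 78.8439

78.8439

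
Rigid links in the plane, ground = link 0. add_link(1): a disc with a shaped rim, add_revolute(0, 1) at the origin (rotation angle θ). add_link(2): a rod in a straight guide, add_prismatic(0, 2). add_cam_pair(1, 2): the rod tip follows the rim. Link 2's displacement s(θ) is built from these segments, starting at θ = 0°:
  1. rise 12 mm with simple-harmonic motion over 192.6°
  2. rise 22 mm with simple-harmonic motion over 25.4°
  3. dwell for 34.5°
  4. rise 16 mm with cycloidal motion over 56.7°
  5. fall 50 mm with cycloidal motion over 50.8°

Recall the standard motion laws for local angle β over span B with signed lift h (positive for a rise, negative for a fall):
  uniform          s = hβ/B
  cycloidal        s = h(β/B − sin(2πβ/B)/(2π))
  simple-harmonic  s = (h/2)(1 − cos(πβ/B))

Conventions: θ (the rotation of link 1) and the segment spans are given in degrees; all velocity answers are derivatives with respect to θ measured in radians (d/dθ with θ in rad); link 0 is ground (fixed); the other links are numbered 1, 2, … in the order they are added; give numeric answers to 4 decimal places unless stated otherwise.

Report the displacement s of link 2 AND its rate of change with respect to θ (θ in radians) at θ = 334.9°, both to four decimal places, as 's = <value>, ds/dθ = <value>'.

segment 1 (0° to 192.6°, simple-harmonic, h = 12) is passed completely: s = 0.0000 + (12) = 12.0000
segment 2 (192.6° to 218°, simple-harmonic, h = 22) is passed completely: s = 12.0000 + (22) = 34.0000
segment 3 (218° to 252.5°, dwell): s unchanged at 34.0000
segment 4 (252.5° to 309.2°, cycloidal, h = 16) is passed completely: s = 34.0000 + (16) = 50.0000
θ = 334.9° falls in segment 5 (309.2° to 360°, cycloidal, h = -50): β = 334.9 − 309.2 = 25.7°, B = 50.8°; Δs = -50·(0.5059 − sin(2π·0.5059)/(2π)) = -25.5905; s = 50.0000 − 25.5905 = 24.4095
velocity in seg [309.2°–360°] (cycloidal), θ in radians: β = 25.7° = 0.4485 rad, B = 50.8° = 0.8866 rad; ds/dθ = (h/B)(1 − cos(2πβ/B)) = ((-50)/0.8866)(1 − cos(2π·0.5059)) = -112.748150 mm/rad

s = 24.4095, ds/dθ = -112.7482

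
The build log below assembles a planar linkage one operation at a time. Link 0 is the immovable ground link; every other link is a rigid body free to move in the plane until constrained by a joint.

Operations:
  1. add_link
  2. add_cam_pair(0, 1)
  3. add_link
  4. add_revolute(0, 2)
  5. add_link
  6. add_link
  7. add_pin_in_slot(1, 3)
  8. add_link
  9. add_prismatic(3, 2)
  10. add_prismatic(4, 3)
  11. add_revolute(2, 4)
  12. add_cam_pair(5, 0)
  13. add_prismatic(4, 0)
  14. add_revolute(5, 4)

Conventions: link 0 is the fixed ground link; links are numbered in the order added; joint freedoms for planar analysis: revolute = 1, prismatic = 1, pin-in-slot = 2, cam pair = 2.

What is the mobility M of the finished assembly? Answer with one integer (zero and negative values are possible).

link 0 = ground. State L|J1|J2 = 1|0|0
+link1  2|0|0
C(0,1) f=2→J2  2|0|1
+link2  3|0|1
R(0,2) f=1→J1  3|1|1
+link3  4|1|1
+link4  5|1|1
PS(1,3) f=2→J2  5|1|2
+link5  6|1|2
P(3,2) f=1→J1  6|2|2
P(4,3) f=1→J1  6|3|2
R(2,4) f=1→J1  6|4|2
C(5,0) f=2→J2  6|4|3
P(4,0) f=1→J1  6|5|3
R(5,4) f=1→J1  6|6|3
M = 3(6−1)−2·6−3 = 15−12−3 = 0

M = 0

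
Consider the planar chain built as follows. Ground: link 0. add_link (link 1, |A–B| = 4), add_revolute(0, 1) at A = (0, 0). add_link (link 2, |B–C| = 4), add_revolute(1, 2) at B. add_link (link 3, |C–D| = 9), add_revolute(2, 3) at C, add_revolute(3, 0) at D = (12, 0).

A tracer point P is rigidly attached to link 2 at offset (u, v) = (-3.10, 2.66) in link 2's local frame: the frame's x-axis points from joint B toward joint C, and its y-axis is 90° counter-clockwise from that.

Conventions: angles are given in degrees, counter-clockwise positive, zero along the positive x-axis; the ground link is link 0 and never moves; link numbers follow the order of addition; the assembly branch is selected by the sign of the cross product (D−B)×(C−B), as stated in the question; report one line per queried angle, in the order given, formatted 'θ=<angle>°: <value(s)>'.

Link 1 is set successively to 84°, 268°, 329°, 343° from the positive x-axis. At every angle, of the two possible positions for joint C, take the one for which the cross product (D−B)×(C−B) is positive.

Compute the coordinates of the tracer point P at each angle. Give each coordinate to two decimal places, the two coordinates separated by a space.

A=(0,0), D=(12.00,0)
θ=84°: B = A + 4.00·(cos84°, sin84°) = (0.4181, 3.9781)
θ=84°: |BD| = 12.2460
θ=84°: circle(B,4.00) ∩ circle(D,9.00): a=3.4691, h=1.9913
θ=84°:   candidates: C₊=(4.3459,4.7345) cross=24.386; C₋=(3.0522,0.9678) cross=-24.386
θ=84°:   branch + wants cross > 0 → take C=(4.3459,4.7345) (cross=24.386)
θ=84°: ex = (C−B)/|BC| = (0.9820,0.1891); ey = (-0.1891,0.9820)
θ=84°: P = B + -3.10·ex + 2.66·ey = (-3.1290,6.0039)
θ=268°: B = A + 4.00·(cos268°, sin268°) = (-0.1396, -3.9976)
θ=268°: |BD| = 12.7809
θ=268°: circle(B,4.00) ∩ circle(D,9.00): a=3.8476, h=1.0937
θ=268°:   candidates: C₊=(3.1728,-1.7553) cross=13.979; C₋=(3.8570,-3.8330) cross=-13.979
θ=268°:   branch + wants cross > 0 → take C=(3.1728,-1.7553) (cross=13.979)
θ=268°: ex = (C−B)/|BC| = (0.8281,0.5606); ey = (-0.5606,0.8281)
θ=268°: P = B + -3.10·ex + 2.66·ey = (-4.1978,-3.5326)
θ=329°: B = A + 4.00·(cos329°, sin329°) = (3.4287, -2.0602)
θ=329°: |BD| = 8.8154
θ=329°: circle(B,4.00) ∩ circle(D,9.00): a=0.7210, h=3.9345
θ=329°:   candidates: C₊=(3.2102,1.9339) cross=34.684; C₋=(5.0492,-5.7172) cross=-34.684
θ=329°:   branch + wants cross > 0 → take C=(3.2102,1.9339) (cross=34.684)
θ=329°: ex = (C−B)/|BC| = (-0.0546,0.9985); ey = (-0.9985,-0.0546)
θ=329°: P = B + -3.10·ex + 2.66·ey = (0.9419,-5.3008)
θ=343°: B = A + 4.00·(cos343°, sin343°) = (3.8252, -1.1695)
θ=343°: |BD| = 8.2580
θ=343°: circle(B,4.00) ∩ circle(D,9.00): a=0.1934, h=3.9953
θ=343°:   candidates: C₊=(3.4509,2.8130) cross=32.993; C₋=(4.5825,-5.0971) cross=-32.993
θ=343°:   branch + wants cross > 0 → take C=(3.4509,2.8130) (cross=32.993)
θ=343°: ex = (C−B)/|BC| = (-0.0936,0.9956); ey = (-0.9956,-0.0936)
θ=343°: P = B + -3.10·ex + 2.66·ey = (1.4670,-4.5048)

θ=84°: -3.13 6.00
θ=268°: -4.20 -3.53
θ=329°: 0.94 -5.30
θ=343°: 1.47 -4.50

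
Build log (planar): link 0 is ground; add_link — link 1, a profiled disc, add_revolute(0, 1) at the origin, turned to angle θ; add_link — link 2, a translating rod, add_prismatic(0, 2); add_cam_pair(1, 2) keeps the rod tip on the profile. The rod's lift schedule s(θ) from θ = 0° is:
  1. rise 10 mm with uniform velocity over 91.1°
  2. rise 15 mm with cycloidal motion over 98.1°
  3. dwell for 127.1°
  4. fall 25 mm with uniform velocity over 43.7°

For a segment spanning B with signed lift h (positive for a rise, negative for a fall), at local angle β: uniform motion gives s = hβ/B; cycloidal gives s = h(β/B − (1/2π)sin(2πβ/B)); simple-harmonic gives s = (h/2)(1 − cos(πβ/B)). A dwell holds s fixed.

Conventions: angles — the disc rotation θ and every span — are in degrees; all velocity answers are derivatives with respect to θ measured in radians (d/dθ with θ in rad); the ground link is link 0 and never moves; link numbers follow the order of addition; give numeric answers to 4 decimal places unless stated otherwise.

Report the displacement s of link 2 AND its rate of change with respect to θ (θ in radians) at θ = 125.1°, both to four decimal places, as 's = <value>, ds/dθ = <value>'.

seg 1 [0°–91.1°] uniform, h=10: full span → s += 10 → s = 10.0000
seg 2 [91.1°–189.2°] cycloidal, h=15: θ=125.1° here. β=34, B=98.1. 15·(0.3466 − sin(2π·0.3466)/(2π)) = 3.2377 → s = 13.2377
velocity in seg [91.1°–189.2°] (cycloidal), θ in radians: β = 34° = 0.5934 rad, B = 98.1° = 1.7122 rad; ds/dθ = (h/B)(1 − cos(2πβ/B)) = (15/1.7122)(1 − cos(2π·0.3466)) = 13.757056 mm/rad

s = 13.2377, ds/dθ = 13.7571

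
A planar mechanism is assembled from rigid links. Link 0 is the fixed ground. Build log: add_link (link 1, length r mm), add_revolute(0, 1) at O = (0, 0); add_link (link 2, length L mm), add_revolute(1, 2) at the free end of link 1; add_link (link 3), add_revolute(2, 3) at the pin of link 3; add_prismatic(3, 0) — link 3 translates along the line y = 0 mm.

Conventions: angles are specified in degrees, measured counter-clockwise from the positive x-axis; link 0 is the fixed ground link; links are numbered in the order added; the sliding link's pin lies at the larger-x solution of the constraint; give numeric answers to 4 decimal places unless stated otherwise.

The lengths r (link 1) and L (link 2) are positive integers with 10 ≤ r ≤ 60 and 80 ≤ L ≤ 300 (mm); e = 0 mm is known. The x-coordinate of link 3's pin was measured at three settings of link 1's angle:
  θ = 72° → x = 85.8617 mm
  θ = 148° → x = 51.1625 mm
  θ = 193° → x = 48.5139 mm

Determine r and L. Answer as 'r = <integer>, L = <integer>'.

constraint per measurement: (x − r cos θ)² + (r sin θ − e)² = L²
subtracting the θ₁ and θ₂ equations cancels the r² and L² terms:
r = (x₁² − x₂²) / (2[(x₁cos θ₁ + e sin θ₁) − (x₂cos θ₂ + e sin θ₂)]) = 34.0000 → r = 34
L² = (x₁ − r cos θ₁)² + (r sin θ₁ − e)² = 6724.0063 → L = 82.0000 → L = 82
check at θ₃=193°: x = 48.5139 (printed 48.5139) ✓

r = 34, L = 82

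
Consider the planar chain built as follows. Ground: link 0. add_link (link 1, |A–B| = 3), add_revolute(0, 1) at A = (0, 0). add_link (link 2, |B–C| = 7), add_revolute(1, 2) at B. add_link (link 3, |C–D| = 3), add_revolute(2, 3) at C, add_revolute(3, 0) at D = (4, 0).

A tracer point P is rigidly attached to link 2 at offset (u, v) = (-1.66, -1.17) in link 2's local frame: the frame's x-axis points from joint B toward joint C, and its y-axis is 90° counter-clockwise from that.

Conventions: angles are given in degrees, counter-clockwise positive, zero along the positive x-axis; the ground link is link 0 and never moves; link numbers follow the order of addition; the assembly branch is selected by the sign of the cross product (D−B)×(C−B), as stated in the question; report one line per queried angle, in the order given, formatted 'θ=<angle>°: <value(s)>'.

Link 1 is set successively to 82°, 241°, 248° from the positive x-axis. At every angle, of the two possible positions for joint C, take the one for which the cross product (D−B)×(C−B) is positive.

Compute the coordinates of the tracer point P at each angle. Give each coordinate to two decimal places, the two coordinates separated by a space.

A=(0,0), D=(4.00,0)
θ=82°: B = A + 3.00·(cos82°, sin82°) = (0.4175, 2.9708)
θ=82°: |BD| = 4.6540
θ=82°: circle(B,7.00) ∩ circle(D,3.00): a=6.6244, h=2.2622
θ=82°:   candidates: C₊=(6.9608,0.4836) cross=10.528; C₋=(4.0727,-2.9991) cross=-10.528
θ=82°:   branch + wants cross > 0 → take C=(6.9608,0.4836) (cross=10.528)
θ=82°: ex = (C−B)/|BC| = (0.9347,-0.3553); ey = (0.3553,0.9347)
θ=82°: P = B + -1.66·ex + -1.17·ey = (-1.5499,2.4670)
θ=241°: B = A + 3.00·(cos241°, sin241°) = (-1.4544, -2.6239)
θ=241°: |BD| = 6.0527
θ=241°: circle(B,7.00) ∩ circle(D,3.00): a=6.3307, h=2.9871
θ=241°:   candidates: C₊=(2.9556,2.8123) cross=18.080; C₋=(5.5454,-2.5713) cross=-18.080
θ=241°:   branch + wants cross > 0 → take C=(2.9556,2.8123) (cross=18.080)
θ=241°: ex = (C−B)/|BC| = (0.6300,0.7766); ey = (-0.7766,0.6300)
θ=241°: P = B + -1.66·ex + -1.17·ey = (-1.5916,-4.6501)
θ=248°: B = A + 3.00·(cos248°, sin248°) = (-1.1238, -2.7816)
θ=248°: |BD| = 5.8301
θ=248°: circle(B,7.00) ∩ circle(D,3.00): a=6.3455, h=2.9554
θ=248°:   candidates: C₊=(3.0429,2.8432) cross=17.230; C₋=(5.8630,-2.3515) cross=-17.230
θ=248°:   branch + wants cross > 0 → take C=(3.0429,2.8432) (cross=17.230)
θ=248°: ex = (C−B)/|BC| = (0.5952,0.8035); ey = (-0.8035,0.5952)
θ=248°: P = B + -1.66·ex + -1.17·ey = (-1.1718,-4.8119)

θ=82°: -1.55 2.47
θ=241°: -1.59 -4.65
θ=248°: -1.17 -4.81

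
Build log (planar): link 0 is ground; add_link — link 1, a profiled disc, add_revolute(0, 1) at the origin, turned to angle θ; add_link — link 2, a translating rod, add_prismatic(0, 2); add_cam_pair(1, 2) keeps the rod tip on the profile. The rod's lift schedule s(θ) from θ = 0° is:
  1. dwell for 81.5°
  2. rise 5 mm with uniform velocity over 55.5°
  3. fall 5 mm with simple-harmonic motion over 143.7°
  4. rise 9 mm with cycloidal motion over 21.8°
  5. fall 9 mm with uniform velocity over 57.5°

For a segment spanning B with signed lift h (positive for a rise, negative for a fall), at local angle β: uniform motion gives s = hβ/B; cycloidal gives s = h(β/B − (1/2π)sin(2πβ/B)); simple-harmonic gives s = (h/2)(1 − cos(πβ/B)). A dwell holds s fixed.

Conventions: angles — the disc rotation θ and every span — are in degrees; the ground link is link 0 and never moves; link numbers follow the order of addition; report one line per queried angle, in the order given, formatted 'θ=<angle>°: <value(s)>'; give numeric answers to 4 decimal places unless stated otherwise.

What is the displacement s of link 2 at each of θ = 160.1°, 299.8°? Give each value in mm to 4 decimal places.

seg 1 [0°–81.5°] dwell: s stays 0.0000
seg 2 [81.5°–137°] uniform, h=5: full span → s += 5 → s = 5.0000
seg 3 [137°–280.7°] simple-harmonic, h=-5: θ=160.1° here. β=23.1, B=143.7. -5/2·(1 − cos(π·0.1608)) = -0.3121 → s = 4.6879
seg 3 [137°–280.7°] simple-harmonic, h=-5: full span → s += -5 → s = 0.0000
seg 4 [280.7°–302.5°] cycloidal, h=9: θ=299.8° here. β=19.1, B=21.8. 9·(0.8761 − sin(2π·0.8761)/(2π)) = 8.8909 → s = 8.8909

θ=160.1°: 4.6879
θ=299.8°: 8.8909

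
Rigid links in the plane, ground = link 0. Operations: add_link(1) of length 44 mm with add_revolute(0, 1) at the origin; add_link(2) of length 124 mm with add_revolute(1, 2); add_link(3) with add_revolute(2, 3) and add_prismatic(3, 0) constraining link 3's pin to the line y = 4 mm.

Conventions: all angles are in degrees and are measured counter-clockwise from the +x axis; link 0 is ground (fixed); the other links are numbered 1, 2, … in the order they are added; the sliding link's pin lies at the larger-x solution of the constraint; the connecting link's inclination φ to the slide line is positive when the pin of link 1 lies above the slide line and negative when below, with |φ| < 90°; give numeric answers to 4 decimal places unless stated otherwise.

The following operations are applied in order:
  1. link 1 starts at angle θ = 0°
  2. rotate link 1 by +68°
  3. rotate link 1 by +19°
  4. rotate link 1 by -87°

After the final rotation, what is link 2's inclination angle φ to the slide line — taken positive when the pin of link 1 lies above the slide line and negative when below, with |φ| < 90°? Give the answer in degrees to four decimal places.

geometry: r = 44 mm, L = 124 mm, e = 4 mm; θ starts at 0°
rotate link 1 by +68°: θ ← 0° +68° = 68°
rotate link 1 by +19°: θ ← 68° +19° = 87°
rotate link 1 by -87°: θ ← 87° -87° = 0°
h = r sin θ − e = 0.000000 − 4 = -4.000000
sin φ = h / L = -4.000000 / 124 = -0.03225806
φ = arcsin(-0.03225806) = -1.848572°

-1.8486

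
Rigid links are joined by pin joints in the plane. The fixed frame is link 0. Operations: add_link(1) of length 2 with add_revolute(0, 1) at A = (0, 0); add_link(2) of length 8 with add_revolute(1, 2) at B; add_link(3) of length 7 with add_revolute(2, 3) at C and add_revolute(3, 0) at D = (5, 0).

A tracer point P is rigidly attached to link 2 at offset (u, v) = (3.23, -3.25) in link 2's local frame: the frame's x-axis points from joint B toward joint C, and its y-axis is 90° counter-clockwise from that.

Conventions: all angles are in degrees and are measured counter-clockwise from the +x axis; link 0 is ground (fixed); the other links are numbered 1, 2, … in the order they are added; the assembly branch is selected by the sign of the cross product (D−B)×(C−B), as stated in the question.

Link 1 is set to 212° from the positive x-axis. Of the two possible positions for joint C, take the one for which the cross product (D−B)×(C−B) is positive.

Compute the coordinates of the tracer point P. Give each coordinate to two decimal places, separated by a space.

A=(0,0), D=(5.00,0)
B = A + 2.00·(cos212°, sin212°) = (-1.6961, -1.0598)
|BD| = 6.7795
circle(B,8.00) ∩ circle(D,7.00): a=4.4960, h=6.6171
  candidates: C₊=(1.7102,6.1788) cross=44.860; C₋=(3.7791,-6.8927) cross=-44.860
  branch + wants cross > 0 → take C=(1.7102,6.1788) (cross=44.860)
ex = (C−B)/|BC| = (0.4258,0.9048); ey = (-0.9048,0.4258)
P = B + 3.23·ex + -3.25·ey = (2.6199,0.4789)

2.62 0.48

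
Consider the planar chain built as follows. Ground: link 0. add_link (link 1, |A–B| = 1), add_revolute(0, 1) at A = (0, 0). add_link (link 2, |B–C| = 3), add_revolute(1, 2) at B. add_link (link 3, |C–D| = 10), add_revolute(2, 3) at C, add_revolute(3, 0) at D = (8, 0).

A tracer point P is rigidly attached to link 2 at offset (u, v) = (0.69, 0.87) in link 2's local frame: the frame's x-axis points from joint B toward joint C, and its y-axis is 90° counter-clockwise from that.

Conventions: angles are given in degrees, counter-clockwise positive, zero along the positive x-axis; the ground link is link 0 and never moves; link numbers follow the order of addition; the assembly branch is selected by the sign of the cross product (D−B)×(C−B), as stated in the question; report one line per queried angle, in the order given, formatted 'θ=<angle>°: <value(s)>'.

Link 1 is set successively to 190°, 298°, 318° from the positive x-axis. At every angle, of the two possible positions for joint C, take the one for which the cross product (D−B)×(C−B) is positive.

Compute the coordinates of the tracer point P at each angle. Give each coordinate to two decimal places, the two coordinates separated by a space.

A=(0,0), D=(8.00,0)
θ=190°: B = A + 1.00·(cos190°, sin190°) = (-0.9848, -0.1736)
θ=190°: |BD| = 8.9865
θ=190°: circle(B,3.00) ∩ circle(D,10.00): a=-0.5699, h=2.9454
θ=190°:   candidates: C₊=(-1.6115,2.7602) cross=26.469; C₋=(-1.4977,-3.1295) cross=-26.469
θ=190°:   branch + wants cross > 0 → take C=(-1.6115,2.7602) (cross=26.469)
θ=190°: ex = (C−B)/|BC| = (-0.2089,0.9779); ey = (-0.9779,-0.2089)
θ=190°: P = B + 0.69·ex + 0.87·ey = (-1.9798,0.3194)
θ=298°: B = A + 1.00·(cos298°, sin298°) = (0.4695, -0.8829)
θ=298°: |BD| = 7.5821
θ=298°: circle(B,3.00) ∩ circle(D,10.00): a=-2.2099, h=2.0289
θ=298°:   candidates: C₊=(-1.9617,0.8748) cross=15.383; C₋=(-1.4891,-3.1554) cross=-15.383
θ=298°:   branch + wants cross > 0 → take C=(-1.9617,0.8748) (cross=15.383)
θ=298°: ex = (C−B)/|BC| = (-0.8104,0.5859); ey = (-0.5859,-0.8104)
θ=298°: P = B + 0.69·ex + 0.87·ey = (-0.5994,-1.1837)
θ=318°: B = A + 1.00·(cos318°, sin318°) = (0.7431, -0.6691)
θ=318°: |BD| = 7.2876
θ=318°: circle(B,3.00) ∩ circle(D,10.00): a=-2.5996, h=1.4973
θ=318°:   candidates: C₊=(-1.9830,0.5832) cross=10.912; C₋=(-1.7080,-2.3988) cross=-10.912
θ=318°:   branch + wants cross > 0 → take C=(-1.9830,0.5832) (cross=10.912)
θ=318°: ex = (C−B)/|BC| = (-0.9087,0.4174); ey = (-0.4174,-0.9087)
θ=318°: P = B + 0.69·ex + 0.87·ey = (-0.2470,-1.1717)

θ=190°: -1.98 0.32
θ=298°: -0.60 -1.18
θ=318°: -0.25 -1.17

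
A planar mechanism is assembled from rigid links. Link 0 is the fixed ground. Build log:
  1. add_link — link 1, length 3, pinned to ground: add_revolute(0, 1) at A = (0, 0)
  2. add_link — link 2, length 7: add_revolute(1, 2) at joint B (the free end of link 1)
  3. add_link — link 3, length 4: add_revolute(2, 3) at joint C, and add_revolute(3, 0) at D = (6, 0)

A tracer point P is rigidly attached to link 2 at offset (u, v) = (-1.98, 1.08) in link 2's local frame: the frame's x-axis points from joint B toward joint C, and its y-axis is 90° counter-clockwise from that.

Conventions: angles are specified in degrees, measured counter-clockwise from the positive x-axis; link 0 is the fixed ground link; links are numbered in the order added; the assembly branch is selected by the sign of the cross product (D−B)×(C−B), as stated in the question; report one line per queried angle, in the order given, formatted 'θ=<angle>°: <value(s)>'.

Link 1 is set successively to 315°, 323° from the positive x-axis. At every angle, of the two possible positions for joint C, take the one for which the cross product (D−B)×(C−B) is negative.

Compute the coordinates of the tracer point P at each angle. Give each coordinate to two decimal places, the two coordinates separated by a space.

A=(0,0), D=(6.00,0)
θ=315°: B = A + 3.00·(cos315°, sin315°) = (2.1213, -2.1213)
θ=315°: |BD| = 4.4209
θ=315°: circle(B,7.00) ∩ circle(D,4.00): a=5.9427, h=3.6992
θ=315°:   candidates: C₊=(5.5602,3.9757) cross=16.354; C₋=(9.1102,-2.5153) cross=-16.354
θ=315°:   branch - wants cross < 0 → take C=(9.1102,-2.5153) (cross=-16.354)
θ=315°: ex = (C−B)/|BC| = (0.9984,-0.0563); ey = (0.0563,0.9984)
θ=315°: P = B + -1.98·ex + 1.08·ey = (0.2052,-0.9316)
θ=323°: B = A + 3.00·(cos323°, sin323°) = (2.3959, -1.8054)
θ=323°: |BD| = 4.0310
θ=323°: circle(B,7.00) ∩ circle(D,4.00): a=6.1088, h=3.4180
θ=323°:   candidates: C₊=(6.3268,3.9866) cross=13.778; C₋=(9.3886,-2.1254) cross=-13.778
θ=323°:   branch - wants cross < 0 → take C=(9.3886,-2.1254) (cross=-13.778)
θ=323°: ex = (C−B)/|BC| = (0.9990,-0.0457); ey = (0.0457,0.9990)
θ=323°: P = B + -1.98·ex + 1.08·ey = (0.4673,-0.6361)

θ=315°: 0.21 -0.93
θ=323°: 0.47 -0.64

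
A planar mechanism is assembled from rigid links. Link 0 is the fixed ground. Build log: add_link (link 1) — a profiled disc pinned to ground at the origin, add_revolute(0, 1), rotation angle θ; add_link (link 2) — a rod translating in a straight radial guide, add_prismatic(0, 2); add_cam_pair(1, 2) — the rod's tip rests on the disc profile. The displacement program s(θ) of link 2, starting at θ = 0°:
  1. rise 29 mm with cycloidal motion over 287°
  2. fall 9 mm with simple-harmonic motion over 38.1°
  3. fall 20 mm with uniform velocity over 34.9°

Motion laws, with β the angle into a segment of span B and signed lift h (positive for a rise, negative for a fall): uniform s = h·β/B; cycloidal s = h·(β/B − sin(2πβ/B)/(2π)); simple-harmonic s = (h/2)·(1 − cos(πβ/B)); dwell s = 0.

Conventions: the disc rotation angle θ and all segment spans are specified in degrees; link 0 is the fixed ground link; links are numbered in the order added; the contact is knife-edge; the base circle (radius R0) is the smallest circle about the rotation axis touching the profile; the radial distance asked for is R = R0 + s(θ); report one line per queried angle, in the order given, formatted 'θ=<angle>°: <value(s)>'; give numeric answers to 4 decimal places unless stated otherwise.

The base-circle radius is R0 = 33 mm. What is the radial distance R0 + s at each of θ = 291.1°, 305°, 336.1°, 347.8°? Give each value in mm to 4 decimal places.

seg 1 [0°–287°] cycloidal, h=29: full span → s += 29 → s = 29.0000
seg 2 [287°–325.1°] simple-harmonic, h=-9: θ=291.1° here. β=4.1, B=38.1. -9/2·(1 − cos(π·0.1076)) = -0.2547 → s = 28.7453
seg 2 [287°–325.1°] simple-harmonic, h=-9: θ=305° here. β=18, B=38.1. -9/2·(1 − cos(π·0.4724)) = -4.1109 → s = 24.8891
seg 2 [287°–325.1°] simple-harmonic, h=-9: full span → s += -9 → s = 20.0000
seg 3 [325.1°–360°] uniform, h=-20: θ=336.1° here. β=11, B=34.9. -20·11/34.9 = -6.3037 → s = 13.6963
seg 3 [325.1°–360°] uniform, h=-20: θ=347.8° here. β=22.7, B=34.9. -20·22.7/34.9 = -13.0086 → s = 6.9914
θ=291.1°: R = R0 + s = 33 + 28.7453 = 61.7453
θ=305°: R = R0 + s = 33 + 24.8891 = 57.8891
θ=336.1°: R = R0 + s = 33 + 13.6963 = 46.6963
θ=347.8°: R = R0 + s = 33 + 6.9914 = 39.9914

θ=291.1°: 61.7453
θ=305°: 57.8891
θ=336.1°: 46.6963
θ=347.8°: 39.9914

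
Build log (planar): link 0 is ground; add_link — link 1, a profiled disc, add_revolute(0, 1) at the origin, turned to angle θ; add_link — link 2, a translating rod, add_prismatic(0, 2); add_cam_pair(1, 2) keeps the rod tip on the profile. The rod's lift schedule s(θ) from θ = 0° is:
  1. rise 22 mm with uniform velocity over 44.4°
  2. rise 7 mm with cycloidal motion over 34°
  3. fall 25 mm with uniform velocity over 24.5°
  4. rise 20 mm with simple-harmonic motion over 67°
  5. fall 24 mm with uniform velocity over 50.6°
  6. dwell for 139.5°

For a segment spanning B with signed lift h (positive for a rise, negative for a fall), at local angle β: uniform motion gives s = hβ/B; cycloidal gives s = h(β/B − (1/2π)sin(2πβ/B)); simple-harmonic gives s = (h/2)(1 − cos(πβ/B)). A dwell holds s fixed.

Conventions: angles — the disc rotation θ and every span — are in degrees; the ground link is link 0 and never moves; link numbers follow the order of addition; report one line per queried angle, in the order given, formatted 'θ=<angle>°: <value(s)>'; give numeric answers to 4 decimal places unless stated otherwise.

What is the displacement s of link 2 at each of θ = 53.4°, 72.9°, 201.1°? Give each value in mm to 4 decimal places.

seg 1 [0°–44.4°] uniform, h=22: full span → s += 22 → s = 22.0000
seg 2 [44.4°–78.4°] cycloidal, h=7: θ=53.4° here. β=9, B=34. 7·(0.2647 − sin(2π·0.2647)/(2π)) = 0.7436 → s = 22.7436
seg 2 [44.4°–78.4°] cycloidal, h=7: θ=72.9° here. β=28.5, B=34. 7·(0.8382 − sin(2π·0.8382)/(2π)) = 6.8149 → s = 28.8149
seg 2 [44.4°–78.4°] cycloidal, h=7: full span → s += 7 → s = 29.0000
seg 3 [78.4°–102.9°] uniform, h=-25: full span → s += -25 → s = 4.0000
seg 4 [102.9°–169.9°] simple-harmonic, h=20: full span → s += 20 → s = 24.0000
seg 5 [169.9°–220.5°] uniform, h=-24: θ=201.1° here. β=31.2, B=50.6. -24·31.2/50.6 = -14.7984 → s = 9.2016

θ=53.4°: 22.7436
θ=72.9°: 28.8149
θ=201.1°: 9.2016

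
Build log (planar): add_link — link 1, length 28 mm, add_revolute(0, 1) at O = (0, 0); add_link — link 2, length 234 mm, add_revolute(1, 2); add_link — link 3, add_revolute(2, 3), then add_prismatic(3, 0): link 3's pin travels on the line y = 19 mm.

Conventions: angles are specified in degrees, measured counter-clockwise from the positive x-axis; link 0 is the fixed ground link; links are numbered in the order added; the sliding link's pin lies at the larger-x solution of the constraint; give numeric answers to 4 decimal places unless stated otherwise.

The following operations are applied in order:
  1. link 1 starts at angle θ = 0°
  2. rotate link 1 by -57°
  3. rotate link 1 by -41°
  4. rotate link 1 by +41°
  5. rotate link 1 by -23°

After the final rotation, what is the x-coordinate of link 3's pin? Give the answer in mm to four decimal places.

geometry: r = 28 mm, L = 234 mm, e = 19 mm; θ starts at 0°
rotate link 1 by -57°: θ ← 0° -57° = -57°
rotate link 1 by -41°: θ ← -57° -41° = -98°
rotate link 1 by +41°: θ ← -98° +41° = -57°
rotate link 1 by -23°: θ ← -57° -23° = -80°
crank pin P = (r cos θ, r sin θ) = (4.862149, -27.574617)
h = r sin θ − e = -27.574617 − 19 = -46.574617
x = r cos θ + √(L² − h²) = 4.862149 + 229.318131 = 234.180280

234.1803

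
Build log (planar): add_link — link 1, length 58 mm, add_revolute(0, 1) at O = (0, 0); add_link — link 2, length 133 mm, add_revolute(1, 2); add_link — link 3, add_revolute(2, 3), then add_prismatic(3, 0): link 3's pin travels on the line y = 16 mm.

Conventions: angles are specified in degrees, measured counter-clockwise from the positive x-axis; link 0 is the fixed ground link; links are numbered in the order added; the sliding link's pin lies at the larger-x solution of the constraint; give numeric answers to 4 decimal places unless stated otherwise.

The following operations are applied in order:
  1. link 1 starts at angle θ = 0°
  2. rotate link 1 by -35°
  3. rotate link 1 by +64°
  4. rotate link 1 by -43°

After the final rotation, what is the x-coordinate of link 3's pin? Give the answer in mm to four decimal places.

geometry: r = 58 mm, L = 133 mm, e = 16 mm; θ starts at 0°
rotate link 1 by -35°: θ ← 0° -35° = -35°
rotate link 1 by +64°: θ ← -35° +64° = 29°
rotate link 1 by -43°: θ ← 29° -43° = -14°
crank pin P = (r cos θ, r sin θ) = (56.277152, -14.031470)
h = r sin θ − e = -14.031470 − 16 = -30.031470
x = r cos θ + √(L² − h²) = 56.277152 + 129.565083 = 185.842235

185.8422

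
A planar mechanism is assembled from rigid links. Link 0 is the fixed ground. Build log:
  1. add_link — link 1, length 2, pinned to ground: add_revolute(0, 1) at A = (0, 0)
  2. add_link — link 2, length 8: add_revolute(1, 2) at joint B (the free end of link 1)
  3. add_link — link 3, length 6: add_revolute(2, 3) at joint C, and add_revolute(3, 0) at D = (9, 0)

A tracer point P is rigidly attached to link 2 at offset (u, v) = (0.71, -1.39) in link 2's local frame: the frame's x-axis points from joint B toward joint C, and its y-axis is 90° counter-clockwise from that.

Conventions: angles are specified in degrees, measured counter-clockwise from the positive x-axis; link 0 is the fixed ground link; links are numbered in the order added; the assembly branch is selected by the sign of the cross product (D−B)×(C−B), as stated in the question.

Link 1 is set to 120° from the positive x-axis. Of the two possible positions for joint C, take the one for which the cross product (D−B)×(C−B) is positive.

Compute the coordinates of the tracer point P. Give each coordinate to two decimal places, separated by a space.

A=(0,0), D=(9.00,0)
B = A + 2.00·(cos120°, sin120°) = (-1.0000, 1.7321)
|BD| = 10.1489
circle(B,8.00) ∩ circle(D,6.00): a=6.4539, h=4.7273
  candidates: C₊=(6.1660,5.2885) cross=47.977; C₋=(4.5524,-4.0273) cross=-47.977
  branch + wants cross > 0 → take C=(6.1660,5.2885) (cross=47.977)
ex = (C−B)/|BC| = (0.8957,0.4446); ey = (-0.4446,0.8957)
P = B + 0.71·ex + -1.39·ey = (0.2539,0.8026)

0.25 0.80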